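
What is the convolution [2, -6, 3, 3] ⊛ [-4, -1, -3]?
y[0] = 2×-4 = -8; y[1] = 2×-1 + -6×-4 = 22; y[2] = 2×-3 + -6×-1 + 3×-4 = -12; y[3] = -6×-3 + 3×-1 + 3×-4 = 3; y[4] = 3×-3 + 3×-1 = -12; y[5] = 3×-3 = -9

[-8, 22, -12, 3, -12, -9]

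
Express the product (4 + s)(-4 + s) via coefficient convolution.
Ascending coefficients: a = [4, 1], b = [-4, 1]. c[0] = 4×-4 = -16; c[1] = 4×1 + 1×-4 = 0; c[2] = 1×1 = 1. Result coefficients: [-16, 0, 1] → -16 + s^2

-16 + s^2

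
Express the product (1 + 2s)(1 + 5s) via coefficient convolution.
Ascending coefficients: a = [1, 2], b = [1, 5]. c[0] = 1×1 = 1; c[1] = 1×5 + 2×1 = 7; c[2] = 2×5 = 10. Result coefficients: [1, 7, 10] → 1 + 7s + 10s^2

1 + 7s + 10s^2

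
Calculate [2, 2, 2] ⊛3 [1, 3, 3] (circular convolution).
Use y[k] = Σ_j s[j]·t[(k-j) mod 3]. y[0] = 2×1 + 2×3 + 2×3 = 14; y[1] = 2×3 + 2×1 + 2×3 = 14; y[2] = 2×3 + 2×3 + 2×1 = 14. Result: [14, 14, 14]

[14, 14, 14]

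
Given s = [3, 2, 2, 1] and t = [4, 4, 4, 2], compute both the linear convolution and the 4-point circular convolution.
Linear: y_lin[0] = 3×4 = 12; y_lin[1] = 3×4 + 2×4 = 20; y_lin[2] = 3×4 + 2×4 + 2×4 = 28; y_lin[3] = 3×2 + 2×4 + 2×4 + 1×4 = 26; y_lin[4] = 2×2 + 2×4 + 1×4 = 16; y_lin[5] = 2×2 + 1×4 = 8; y_lin[6] = 1×2 = 2 → [12, 20, 28, 26, 16, 8, 2]. Circular (length 4): y[0] = 3×4 + 2×2 + 2×4 + 1×4 = 28; y[1] = 3×4 + 2×4 + 2×2 + 1×4 = 28; y[2] = 3×4 + 2×4 + 2×4 + 1×2 = 30; y[3] = 3×2 + 2×4 + 2×4 + 1×4 = 26 → [28, 28, 30, 26]

Linear: [12, 20, 28, 26, 16, 8, 2], Circular: [28, 28, 30, 26]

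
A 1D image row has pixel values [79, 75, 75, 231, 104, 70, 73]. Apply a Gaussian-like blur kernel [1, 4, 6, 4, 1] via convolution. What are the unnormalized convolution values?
Convolve image row [79, 75, 75, 231, 104, 70, 73] with kernel [1, 4, 6, 4, 1]: y[0] = 79×1 = 79; y[1] = 79×4 + 75×1 = 391; y[2] = 79×6 + 75×4 + 75×1 = 849; y[3] = 79×4 + 75×6 + 75×4 + 231×1 = 1297; y[4] = 79×1 + 75×4 + 75×6 + 231×4 + 104×1 = 1857; y[5] = 75×1 + 75×4 + 231×6 + 104×4 + 70×1 = 2247; y[6] = 75×1 + 231×4 + 104×6 + 70×4 + 73×1 = 1976; y[7] = 231×1 + 104×4 + 70×6 + 73×4 = 1359; y[8] = 104×1 + 70×4 + 73×6 = 822; y[9] = 70×1 + 73×4 = 362; y[10] = 73×1 = 73 → [79, 391, 849, 1297, 1857, 2247, 1976, 1359, 822, 362, 73]. Normalization factor = sum(kernel) = 16.

[79, 391, 849, 1297, 1857, 2247, 1976, 1359, 822, 362, 73]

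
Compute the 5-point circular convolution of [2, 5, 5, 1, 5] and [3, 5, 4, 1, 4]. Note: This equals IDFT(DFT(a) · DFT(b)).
Either evaluate y[k] = Σ_j a[j]·b[(k-j) mod 5] directly, or use IDFT(DFT(a) · DFT(b)). y[0] = 2×3 + 5×4 + 5×1 + 1×4 + 5×5 = 60; y[1] = 2×5 + 5×3 + 5×4 + 1×1 + 5×4 = 66; y[2] = 2×4 + 5×5 + 5×3 + 1×4 + 5×1 = 57; y[3] = 2×1 + 5×4 + 5×5 + 1×3 + 5×4 = 70; y[4] = 2×4 + 5×1 + 5×4 + 1×5 + 5×3 = 53. Result: [60, 66, 57, 70, 53]

[60, 66, 57, 70, 53]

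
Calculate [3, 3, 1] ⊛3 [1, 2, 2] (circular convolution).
Use y[k] = Σ_j f[j]·g[(k-j) mod 3]. y[0] = 3×1 + 3×2 + 1×2 = 11; y[1] = 3×2 + 3×1 + 1×2 = 11; y[2] = 3×2 + 3×2 + 1×1 = 13. Result: [11, 11, 13]

[11, 11, 13]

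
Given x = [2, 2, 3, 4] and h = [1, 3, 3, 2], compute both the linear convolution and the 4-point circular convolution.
Linear: y_lin[0] = 2×1 = 2; y_lin[1] = 2×3 + 2×1 = 8; y_lin[2] = 2×3 + 2×3 + 3×1 = 15; y_lin[3] = 2×2 + 2×3 + 3×3 + 4×1 = 23; y_lin[4] = 2×2 + 3×3 + 4×3 = 25; y_lin[5] = 3×2 + 4×3 = 18; y_lin[6] = 4×2 = 8 → [2, 8, 15, 23, 25, 18, 8]. Circular (length 4): y[0] = 2×1 + 2×2 + 3×3 + 4×3 = 27; y[1] = 2×3 + 2×1 + 3×2 + 4×3 = 26; y[2] = 2×3 + 2×3 + 3×1 + 4×2 = 23; y[3] = 2×2 + 2×3 + 3×3 + 4×1 = 23 → [27, 26, 23, 23]

Linear: [2, 8, 15, 23, 25, 18, 8], Circular: [27, 26, 23, 23]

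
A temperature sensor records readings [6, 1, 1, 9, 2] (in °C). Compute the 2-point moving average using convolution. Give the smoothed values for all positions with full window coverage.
2-point moving average kernel = [1, 1]. Apply in 'valid' mode (full window coverage): avg[0] = (6 + 1) / 2 = 3.5; avg[1] = (1 + 1) / 2 = 1.0; avg[2] = (1 + 9) / 2 = 5.0; avg[3] = (9 + 2) / 2 = 5.5. Smoothed values: [3.5, 1.0, 5.0, 5.5]

[3.5, 1.0, 5.0, 5.5]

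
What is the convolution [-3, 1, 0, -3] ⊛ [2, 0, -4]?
y[0] = -3×2 = -6; y[1] = -3×0 + 1×2 = 2; y[2] = -3×-4 + 1×0 + 0×2 = 12; y[3] = 1×-4 + 0×0 + -3×2 = -10; y[4] = 0×-4 + -3×0 = 0; y[5] = -3×-4 = 12

[-6, 2, 12, -10, 0, 12]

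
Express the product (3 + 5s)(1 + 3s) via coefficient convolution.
Ascending coefficients: a = [3, 5], b = [1, 3]. c[0] = 3×1 = 3; c[1] = 3×3 + 5×1 = 14; c[2] = 5×3 = 15. Result coefficients: [3, 14, 15] → 3 + 14s + 15s^2

3 + 14s + 15s^2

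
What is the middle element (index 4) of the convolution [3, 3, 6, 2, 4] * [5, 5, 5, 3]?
Use y[k] = Σ_i a[i]·b[k-i] at k=4. y[4] = 3×3 + 6×5 + 2×5 + 4×5 = 69

69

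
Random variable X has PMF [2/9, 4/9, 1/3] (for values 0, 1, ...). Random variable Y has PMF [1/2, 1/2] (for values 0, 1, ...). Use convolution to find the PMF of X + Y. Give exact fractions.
P(X+Y=k) = Σ_i P(X=i)·P(Y=k-i) — a convolution of [2/9, 4/9, 1/3] and [1/2, 1/2]. P(X+Y=0) = (2/9)×(1/2) = 1/9; P(X+Y=1) = (2/9)×(1/2) + (4/9)×(1/2) = 1/9 + 2/9 = 1/3; P(X+Y=2) = (4/9)×(1/2) + (1/3)×(1/2) = 2/9 + 1/6 = 7/18; P(X+Y=3) = (1/3)×(1/2) = 1/6. PMF: [1/9, 1/3, 7/18, 1/6] (sums to 1 ✓)

[1/9, 1/3, 7/18, 1/6]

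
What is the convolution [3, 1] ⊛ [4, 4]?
y[0] = 3×4 = 12; y[1] = 3×4 + 1×4 = 16; y[2] = 1×4 = 4

[12, 16, 4]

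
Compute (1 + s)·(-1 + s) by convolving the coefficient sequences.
Ascending coefficients: a = [1, 1], b = [-1, 1]. c[0] = 1×-1 = -1; c[1] = 1×1 + 1×-1 = 0; c[2] = 1×1 = 1. Result coefficients: [-1, 0, 1] → -1 + s^2

-1 + s^2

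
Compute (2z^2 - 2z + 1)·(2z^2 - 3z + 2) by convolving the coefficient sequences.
Ascending coefficients: a = [1, -2, 2], b = [2, -3, 2]. c[0] = 1×2 = 2; c[1] = 1×-3 + -2×2 = -7; c[2] = 1×2 + -2×-3 + 2×2 = 12; c[3] = -2×2 + 2×-3 = -10; c[4] = 2×2 = 4. Result coefficients: [2, -7, 12, -10, 4] → 4z^4 - 10z^3 + 12z^2 - 7z + 2

4z^4 - 10z^3 + 12z^2 - 7z + 2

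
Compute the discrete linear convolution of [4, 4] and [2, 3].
y[0] = 4×2 = 8; y[1] = 4×3 + 4×2 = 20; y[2] = 4×3 = 12

[8, 20, 12]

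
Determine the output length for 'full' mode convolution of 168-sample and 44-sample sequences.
Linear/full convolution length: m + n - 1 = 168 + 44 - 1 = 211

211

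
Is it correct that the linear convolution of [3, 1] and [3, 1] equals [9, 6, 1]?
Recompute linear convolution of [3, 1] and [3, 1]: y[0] = 3×3 = 9; y[1] = 3×1 + 1×3 = 6; y[2] = 1×1 = 1 → [9, 6, 1]. Given [9, 6, 1] matches, so answer: Yes

Yes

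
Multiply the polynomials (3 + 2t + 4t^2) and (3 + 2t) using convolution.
Ascending coefficients: a = [3, 2, 4], b = [3, 2]. c[0] = 3×3 = 9; c[1] = 3×2 + 2×3 = 12; c[2] = 2×2 + 4×3 = 16; c[3] = 4×2 = 8. Result coefficients: [9, 12, 16, 8] → 9 + 12t + 16t^2 + 8t^3

9 + 12t + 16t^2 + 8t^3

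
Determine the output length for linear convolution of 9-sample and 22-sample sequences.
Linear/full convolution length: m + n - 1 = 9 + 22 - 1 = 30

30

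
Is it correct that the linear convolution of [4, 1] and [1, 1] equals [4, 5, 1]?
Recompute linear convolution of [4, 1] and [1, 1]: y[0] = 4×1 = 4; y[1] = 4×1 + 1×1 = 5; y[2] = 1×1 = 1 → [4, 5, 1]. Given [4, 5, 1] matches, so answer: Yes

Yes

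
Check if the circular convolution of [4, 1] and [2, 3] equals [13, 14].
Recompute circular convolution of [4, 1] and [2, 3]: y[0] = 4×2 + 1×3 = 11; y[1] = 4×3 + 1×2 = 14 → [11, 14]. Compare to given [13, 14]: they differ at index 0: given 13, correct 11, so answer: No

No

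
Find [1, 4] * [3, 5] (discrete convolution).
y[0] = 1×3 = 3; y[1] = 1×5 + 4×3 = 17; y[2] = 4×5 = 20

[3, 17, 20]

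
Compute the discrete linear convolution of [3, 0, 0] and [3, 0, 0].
y[0] = 3×3 = 9; y[1] = 3×0 + 0×3 = 0; y[2] = 3×0 + 0×0 + 0×3 = 0; y[3] = 0×0 + 0×0 = 0; y[4] = 0×0 = 0

[9, 0, 0, 0, 0]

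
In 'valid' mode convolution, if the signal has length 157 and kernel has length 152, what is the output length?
'Valid' mode counts only positions where the kernel fully overlaps the signal: m - n + 1 = 157 - 152 + 1 = 6

6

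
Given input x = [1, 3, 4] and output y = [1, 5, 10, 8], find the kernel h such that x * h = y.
Output length 4 = len(x) + len(h) - 1 ⇒ len(h) = 2. Solve h forward using h[k] = (y[k] - Σ_{i≥1} x[i]·h[k-i]) / x[0]: h[0] = y[0] / x[0] = 1 / 1 = 1; h[1] = (y[1] - 3×1) / x[0] = (5 - 3×1) / 1 = 2. So h = [1, 2]. Forward-check [1, 3, 4] * [1, 2]: y[0] = 1×1 = 1; y[1] = 1×2 + 3×1 = 5; y[2] = 3×2 + 4×1 = 10; y[3] = 4×2 = 8 → [1, 5, 10, 8] ✓

[1, 2]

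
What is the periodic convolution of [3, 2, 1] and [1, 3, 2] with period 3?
Use y[k] = Σ_j a[j]·b[(k-j) mod 3]. y[0] = 3×1 + 2×2 + 1×3 = 10; y[1] = 3×3 + 2×1 + 1×2 = 13; y[2] = 3×2 + 2×3 + 1×1 = 13. Result: [10, 13, 13]

[10, 13, 13]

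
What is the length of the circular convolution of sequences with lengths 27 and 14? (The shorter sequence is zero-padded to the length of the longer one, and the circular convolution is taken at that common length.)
Circular convolution (zero-padding the shorter input) has length max(m, n) = max(27, 14) = 27

27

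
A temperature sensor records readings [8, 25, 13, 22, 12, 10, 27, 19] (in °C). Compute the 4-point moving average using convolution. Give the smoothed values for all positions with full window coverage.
4-point moving average kernel = [1, 1, 1, 1]. Apply in 'valid' mode (full window coverage): avg[0] = (8 + 25 + 13 + 22) / 4 = 17.0; avg[1] = (25 + 13 + 22 + 12) / 4 = 18.0; avg[2] = (13 + 22 + 12 + 10) / 4 = 14.25; avg[3] = (22 + 12 + 10 + 27) / 4 = 17.75; avg[4] = (12 + 10 + 27 + 19) / 4 = 17.0. Smoothed values: [17.0, 18.0, 14.25, 17.75, 17.0]

[17.0, 18.0, 14.25, 17.75, 17.0]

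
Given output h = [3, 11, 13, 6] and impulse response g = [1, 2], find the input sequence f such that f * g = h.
Deconvolve h=[3, 11, 13, 6] by g=[1, 2]. Since g[0]=1, solve forward: f[0] = h[0] / 1 = 3; f[1] = (h[1] - 3×2) / 1 = 5; f[2] = (h[2] - 5×2) / 1 = 3. So f = [3, 5, 3]. Check by forward convolution: h[0] = 3×1 = 3; h[1] = 3×2 + 5×1 = 11; h[2] = 5×2 + 3×1 = 13; h[3] = 3×2 = 6

[3, 5, 3]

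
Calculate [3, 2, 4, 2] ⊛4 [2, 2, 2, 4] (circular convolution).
Use y[k] = Σ_j s[j]·t[(k-j) mod 4]. y[0] = 3×2 + 2×4 + 4×2 + 2×2 = 26; y[1] = 3×2 + 2×2 + 4×4 + 2×2 = 30; y[2] = 3×2 + 2×2 + 4×2 + 2×4 = 26; y[3] = 3×4 + 2×2 + 4×2 + 2×2 = 28. Result: [26, 30, 26, 28]

[26, 30, 26, 28]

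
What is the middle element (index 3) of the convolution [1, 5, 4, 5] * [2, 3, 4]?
Use y[k] = Σ_i a[i]·b[k-i] at k=3. y[3] = 5×4 + 4×3 + 5×2 = 42

42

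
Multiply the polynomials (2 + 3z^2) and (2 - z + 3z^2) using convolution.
Ascending coefficients: a = [2, 0, 3], b = [2, -1, 3]. c[0] = 2×2 = 4; c[1] = 2×-1 + 0×2 = -2; c[2] = 2×3 + 0×-1 + 3×2 = 12; c[3] = 0×3 + 3×-1 = -3; c[4] = 3×3 = 9. Result coefficients: [4, -2, 12, -3, 9] → 4 - 2z + 12z^2 - 3z^3 + 9z^4

4 - 2z + 12z^2 - 3z^3 + 9z^4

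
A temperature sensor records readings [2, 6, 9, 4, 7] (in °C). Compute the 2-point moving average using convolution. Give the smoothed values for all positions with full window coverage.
2-point moving average kernel = [1, 1]. Apply in 'valid' mode (full window coverage): avg[0] = (2 + 6) / 2 = 4.0; avg[1] = (6 + 9) / 2 = 7.5; avg[2] = (9 + 4) / 2 = 6.5; avg[3] = (4 + 7) / 2 = 5.5. Smoothed values: [4.0, 7.5, 6.5, 5.5]

[4.0, 7.5, 6.5, 5.5]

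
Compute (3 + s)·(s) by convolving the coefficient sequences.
Ascending coefficients: a = [3, 1], b = [0, 1]. c[0] = 3×0 = 0; c[1] = 3×1 + 1×0 = 3; c[2] = 1×1 = 1. Result coefficients: [0, 3, 1] → 3s + s^2

3s + s^2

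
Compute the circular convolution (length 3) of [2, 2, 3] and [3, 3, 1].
Use y[k] = Σ_j f[j]·g[(k-j) mod 3]. y[0] = 2×3 + 2×1 + 3×3 = 17; y[1] = 2×3 + 2×3 + 3×1 = 15; y[2] = 2×1 + 2×3 + 3×3 = 17. Result: [17, 15, 17]

[17, 15, 17]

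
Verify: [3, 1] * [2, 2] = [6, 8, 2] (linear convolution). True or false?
Recompute linear convolution of [3, 1] and [2, 2]: y[0] = 3×2 = 6; y[1] = 3×2 + 1×2 = 8; y[2] = 1×2 = 2 → [6, 8, 2]. Given [6, 8, 2] matches, so answer: Yes

Yes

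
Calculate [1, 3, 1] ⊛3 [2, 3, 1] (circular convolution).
Use y[k] = Σ_j x[j]·h[(k-j) mod 3]. y[0] = 1×2 + 3×1 + 1×3 = 8; y[1] = 1×3 + 3×2 + 1×1 = 10; y[2] = 1×1 + 3×3 + 1×2 = 12. Result: [8, 10, 12]

[8, 10, 12]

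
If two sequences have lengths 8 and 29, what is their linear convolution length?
Linear/full convolution length: m + n - 1 = 8 + 29 - 1 = 36

36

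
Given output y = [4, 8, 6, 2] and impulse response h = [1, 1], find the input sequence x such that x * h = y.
Deconvolve y=[4, 8, 6, 2] by h=[1, 1]. Since h[0]=1, solve forward: x[0] = y[0] / 1 = 4; x[1] = (y[1] - 4×1) / 1 = 4; x[2] = (y[2] - 4×1) / 1 = 2. So x = [4, 4, 2]. Check by forward convolution: y[0] = 4×1 = 4; y[1] = 4×1 + 4×1 = 8; y[2] = 4×1 + 2×1 = 6; y[3] = 2×1 = 2

[4, 4, 2]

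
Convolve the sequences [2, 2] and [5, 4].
y[0] = 2×5 = 10; y[1] = 2×4 + 2×5 = 18; y[2] = 2×4 = 8

[10, 18, 8]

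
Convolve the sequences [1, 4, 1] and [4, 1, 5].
y[0] = 1×4 = 4; y[1] = 1×1 + 4×4 = 17; y[2] = 1×5 + 4×1 + 1×4 = 13; y[3] = 4×5 + 1×1 = 21; y[4] = 1×5 = 5

[4, 17, 13, 21, 5]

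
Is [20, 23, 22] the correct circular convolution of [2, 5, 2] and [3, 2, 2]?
Recompute circular convolution of [2, 5, 2] and [3, 2, 2]: y[0] = 2×3 + 5×2 + 2×2 = 20; y[1] = 2×2 + 5×3 + 2×2 = 23; y[2] = 2×2 + 5×2 + 2×3 = 20 → [20, 23, 20]. Compare to given [20, 23, 22]: they differ at index 2: given 22, correct 20, so answer: No

No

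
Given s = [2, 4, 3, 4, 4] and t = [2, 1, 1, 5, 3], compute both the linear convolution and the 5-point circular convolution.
Linear: y_lin[0] = 2×2 = 4; y_lin[1] = 2×1 + 4×2 = 10; y_lin[2] = 2×1 + 4×1 + 3×2 = 12; y_lin[3] = 2×5 + 4×1 + 3×1 + 4×2 = 25; y_lin[4] = 2×3 + 4×5 + 3×1 + 4×1 + 4×2 = 41; y_lin[5] = 4×3 + 3×5 + 4×1 + 4×1 = 35; y_lin[6] = 3×3 + 4×5 + 4×1 = 33; y_lin[7] = 4×3 + 4×5 = 32; y_lin[8] = 4×3 = 12 → [4, 10, 12, 25, 41, 35, 33, 32, 12]. Circular (length 5): y[0] = 2×2 + 4×3 + 3×5 + 4×1 + 4×1 = 39; y[1] = 2×1 + 4×2 + 3×3 + 4×5 + 4×1 = 43; y[2] = 2×1 + 4×1 + 3×2 + 4×3 + 4×5 = 44; y[3] = 2×5 + 4×1 + 3×1 + 4×2 + 4×3 = 37; y[4] = 2×3 + 4×5 + 3×1 + 4×1 + 4×2 = 41 → [39, 43, 44, 37, 41]

Linear: [4, 10, 12, 25, 41, 35, 33, 32, 12], Circular: [39, 43, 44, 37, 41]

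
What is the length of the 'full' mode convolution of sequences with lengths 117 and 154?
Linear/full convolution length: m + n - 1 = 117 + 154 - 1 = 270

270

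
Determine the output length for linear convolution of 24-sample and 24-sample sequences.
Linear/full convolution length: m + n - 1 = 24 + 24 - 1 = 47

47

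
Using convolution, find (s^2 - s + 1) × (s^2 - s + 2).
Ascending coefficients: a = [1, -1, 1], b = [2, -1, 1]. c[0] = 1×2 = 2; c[1] = 1×-1 + -1×2 = -3; c[2] = 1×1 + -1×-1 + 1×2 = 4; c[3] = -1×1 + 1×-1 = -2; c[4] = 1×1 = 1. Result coefficients: [2, -3, 4, -2, 1] → s^4 - 2s^3 + 4s^2 - 3s + 2

s^4 - 2s^3 + 4s^2 - 3s + 2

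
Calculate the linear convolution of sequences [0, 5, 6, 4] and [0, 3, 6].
y[0] = 0×0 = 0; y[1] = 0×3 + 5×0 = 0; y[2] = 0×6 + 5×3 + 6×0 = 15; y[3] = 5×6 + 6×3 + 4×0 = 48; y[4] = 6×6 + 4×3 = 48; y[5] = 4×6 = 24

[0, 0, 15, 48, 48, 24]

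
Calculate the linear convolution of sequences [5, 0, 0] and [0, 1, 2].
y[0] = 5×0 = 0; y[1] = 5×1 + 0×0 = 5; y[2] = 5×2 + 0×1 + 0×0 = 10; y[3] = 0×2 + 0×1 = 0; y[4] = 0×2 = 0

[0, 5, 10, 0, 0]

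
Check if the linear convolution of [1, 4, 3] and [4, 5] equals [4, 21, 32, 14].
Recompute linear convolution of [1, 4, 3] and [4, 5]: y[0] = 1×4 = 4; y[1] = 1×5 + 4×4 = 21; y[2] = 4×5 + 3×4 = 32; y[3] = 3×5 = 15 → [4, 21, 32, 15]. Compare to given [4, 21, 32, 14]: they differ at index 3: given 14, correct 15, so answer: No

No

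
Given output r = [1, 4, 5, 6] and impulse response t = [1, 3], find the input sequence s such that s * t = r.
Deconvolve r=[1, 4, 5, 6] by t=[1, 3]. Since t[0]=1, solve forward: s[0] = r[0] / 1 = 1; s[1] = (r[1] - 1×3) / 1 = 1; s[2] = (r[2] - 1×3) / 1 = 2. So s = [1, 1, 2]. Check by forward convolution: r[0] = 1×1 = 1; r[1] = 1×3 + 1×1 = 4; r[2] = 1×3 + 2×1 = 5; r[3] = 2×3 = 6

[1, 1, 2]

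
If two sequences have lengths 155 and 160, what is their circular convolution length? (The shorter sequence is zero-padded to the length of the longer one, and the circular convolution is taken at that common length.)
Circular convolution (zero-padding the shorter input) has length max(m, n) = max(155, 160) = 160

160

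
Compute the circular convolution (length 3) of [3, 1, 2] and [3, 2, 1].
Use y[k] = Σ_j a[j]·b[(k-j) mod 3]. y[0] = 3×3 + 1×1 + 2×2 = 14; y[1] = 3×2 + 1×3 + 2×1 = 11; y[2] = 3×1 + 1×2 + 2×3 = 11. Result: [14, 11, 11]

[14, 11, 11]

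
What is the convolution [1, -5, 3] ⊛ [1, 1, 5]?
y[0] = 1×1 = 1; y[1] = 1×1 + -5×1 = -4; y[2] = 1×5 + -5×1 + 3×1 = 3; y[3] = -5×5 + 3×1 = -22; y[4] = 3×5 = 15

[1, -4, 3, -22, 15]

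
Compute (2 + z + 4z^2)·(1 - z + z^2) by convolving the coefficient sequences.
Ascending coefficients: a = [2, 1, 4], b = [1, -1, 1]. c[0] = 2×1 = 2; c[1] = 2×-1 + 1×1 = -1; c[2] = 2×1 + 1×-1 + 4×1 = 5; c[3] = 1×1 + 4×-1 = -3; c[4] = 4×1 = 4. Result coefficients: [2, -1, 5, -3, 4] → 2 - z + 5z^2 - 3z^3 + 4z^4

2 - z + 5z^2 - 3z^3 + 4z^4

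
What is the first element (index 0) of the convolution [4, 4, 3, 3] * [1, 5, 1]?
Use y[k] = Σ_i a[i]·b[k-i] at k=0. y[0] = 4×1 = 4

4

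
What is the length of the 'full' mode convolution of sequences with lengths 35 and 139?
Linear/full convolution length: m + n - 1 = 35 + 139 - 1 = 173

173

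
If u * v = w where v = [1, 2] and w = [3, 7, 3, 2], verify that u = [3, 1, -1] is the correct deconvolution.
Forward-compute [3, 1, -1] * [1, 2]: w[0] = 3×1 = 3; w[1] = 3×2 + 1×1 = 7; w[2] = 1×2 + -1×1 = 1; w[3] = -1×2 = -2 → [3, 7, 1, -2]. Does not match given w = [3, 7, 3, 2].

Not verified. [3, 1, -1] * [1, 2] = [3, 7, 1, -2], which differs from [3, 7, 3, 2] at index 2.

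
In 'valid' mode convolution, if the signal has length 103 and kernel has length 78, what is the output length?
'Valid' mode counts only positions where the kernel fully overlaps the signal: m - n + 1 = 103 - 78 + 1 = 26

26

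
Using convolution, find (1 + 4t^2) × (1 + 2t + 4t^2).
Ascending coefficients: a = [1, 0, 4], b = [1, 2, 4]. c[0] = 1×1 = 1; c[1] = 1×2 + 0×1 = 2; c[2] = 1×4 + 0×2 + 4×1 = 8; c[3] = 0×4 + 4×2 = 8; c[4] = 4×4 = 16. Result coefficients: [1, 2, 8, 8, 16] → 1 + 2t + 8t^2 + 8t^3 + 16t^4

1 + 2t + 8t^2 + 8t^3 + 16t^4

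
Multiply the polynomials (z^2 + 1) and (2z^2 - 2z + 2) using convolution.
Ascending coefficients: a = [1, 0, 1], b = [2, -2, 2]. c[0] = 1×2 = 2; c[1] = 1×-2 + 0×2 = -2; c[2] = 1×2 + 0×-2 + 1×2 = 4; c[3] = 0×2 + 1×-2 = -2; c[4] = 1×2 = 2. Result coefficients: [2, -2, 4, -2, 2] → 2z^4 - 2z^3 + 4z^2 - 2z + 2

2z^4 - 2z^3 + 4z^2 - 2z + 2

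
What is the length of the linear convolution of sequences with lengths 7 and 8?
Linear/full convolution length: m + n - 1 = 7 + 8 - 1 = 14

14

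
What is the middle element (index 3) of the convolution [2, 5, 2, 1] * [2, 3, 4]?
Use y[k] = Σ_i a[i]·b[k-i] at k=3. y[3] = 5×4 + 2×3 + 1×2 = 28

28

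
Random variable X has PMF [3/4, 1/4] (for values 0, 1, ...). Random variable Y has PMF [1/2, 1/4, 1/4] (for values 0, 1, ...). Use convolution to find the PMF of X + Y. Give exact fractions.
P(X+Y=k) = Σ_i P(X=i)·P(Y=k-i) — a convolution of [3/4, 1/4] and [1/2, 1/4, 1/4]. P(X+Y=0) = (3/4)×(1/2) = 3/8; P(X+Y=1) = (3/4)×(1/4) + (1/4)×(1/2) = 3/16 + 1/8 = 5/16; P(X+Y=2) = (3/4)×(1/4) + (1/4)×(1/4) = 3/16 + 1/16 = 1/4; P(X+Y=3) = (1/4)×(1/4) = 1/16. PMF: [3/8, 5/16, 1/4, 1/16] (sums to 1 ✓)

[3/8, 5/16, 1/4, 1/16]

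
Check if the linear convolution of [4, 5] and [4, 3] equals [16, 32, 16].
Recompute linear convolution of [4, 5] and [4, 3]: y[0] = 4×4 = 16; y[1] = 4×3 + 5×4 = 32; y[2] = 5×3 = 15 → [16, 32, 15]. Compare to given [16, 32, 16]: they differ at index 2: given 16, correct 15, so answer: No

No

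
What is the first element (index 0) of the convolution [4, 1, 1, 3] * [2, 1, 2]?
Use y[k] = Σ_i a[i]·b[k-i] at k=0. y[0] = 4×2 = 8

8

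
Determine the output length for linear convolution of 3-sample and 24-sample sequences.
Linear/full convolution length: m + n - 1 = 3 + 24 - 1 = 26

26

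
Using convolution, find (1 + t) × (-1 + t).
Ascending coefficients: a = [1, 1], b = [-1, 1]. c[0] = 1×-1 = -1; c[1] = 1×1 + 1×-1 = 0; c[2] = 1×1 = 1. Result coefficients: [-1, 0, 1] → -1 + t^2

-1 + t^2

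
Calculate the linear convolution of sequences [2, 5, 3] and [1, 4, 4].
y[0] = 2×1 = 2; y[1] = 2×4 + 5×1 = 13; y[2] = 2×4 + 5×4 + 3×1 = 31; y[3] = 5×4 + 3×4 = 32; y[4] = 3×4 = 12

[2, 13, 31, 32, 12]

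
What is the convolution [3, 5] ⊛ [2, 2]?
y[0] = 3×2 = 6; y[1] = 3×2 + 5×2 = 16; y[2] = 5×2 = 10

[6, 16, 10]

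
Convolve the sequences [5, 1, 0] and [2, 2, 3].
y[0] = 5×2 = 10; y[1] = 5×2 + 1×2 = 12; y[2] = 5×3 + 1×2 + 0×2 = 17; y[3] = 1×3 + 0×2 = 3; y[4] = 0×3 = 0

[10, 12, 17, 3, 0]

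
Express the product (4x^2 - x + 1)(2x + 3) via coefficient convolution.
Ascending coefficients: a = [1, -1, 4], b = [3, 2]. c[0] = 1×3 = 3; c[1] = 1×2 + -1×3 = -1; c[2] = -1×2 + 4×3 = 10; c[3] = 4×2 = 8. Result coefficients: [3, -1, 10, 8] → 8x^3 + 10x^2 - x + 3

8x^3 + 10x^2 - x + 3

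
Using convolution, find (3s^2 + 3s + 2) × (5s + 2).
Ascending coefficients: a = [2, 3, 3], b = [2, 5]. c[0] = 2×2 = 4; c[1] = 2×5 + 3×2 = 16; c[2] = 3×5 + 3×2 = 21; c[3] = 3×5 = 15. Result coefficients: [4, 16, 21, 15] → 15s^3 + 21s^2 + 16s + 4

15s^3 + 21s^2 + 16s + 4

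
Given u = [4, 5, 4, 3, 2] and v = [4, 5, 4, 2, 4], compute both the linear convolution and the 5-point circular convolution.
Linear: y_lin[0] = 4×4 = 16; y_lin[1] = 4×5 + 5×4 = 40; y_lin[2] = 4×4 + 5×5 + 4×4 = 57; y_lin[3] = 4×2 + 5×4 + 4×5 + 3×4 = 60; y_lin[4] = 4×4 + 5×2 + 4×4 + 3×5 + 2×4 = 65; y_lin[5] = 5×4 + 4×2 + 3×4 + 2×5 = 50; y_lin[6] = 4×4 + 3×2 + 2×4 = 30; y_lin[7] = 3×4 + 2×2 = 16; y_lin[8] = 2×4 = 8 → [16, 40, 57, 60, 65, 50, 30, 16, 8]. Circular (length 5): y[0] = 4×4 + 5×4 + 4×2 + 3×4 + 2×5 = 66; y[1] = 4×5 + 5×4 + 4×4 + 3×2 + 2×4 = 70; y[2] = 4×4 + 5×5 + 4×4 + 3×4 + 2×2 = 73; y[3] = 4×2 + 5×4 + 4×5 + 3×4 + 2×4 = 68; y[4] = 4×4 + 5×2 + 4×4 + 3×5 + 2×4 = 65 → [66, 70, 73, 68, 65]

Linear: [16, 40, 57, 60, 65, 50, 30, 16, 8], Circular: [66, 70, 73, 68, 65]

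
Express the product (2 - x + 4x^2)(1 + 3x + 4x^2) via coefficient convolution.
Ascending coefficients: a = [2, -1, 4], b = [1, 3, 4]. c[0] = 2×1 = 2; c[1] = 2×3 + -1×1 = 5; c[2] = 2×4 + -1×3 + 4×1 = 9; c[3] = -1×4 + 4×3 = 8; c[4] = 4×4 = 16. Result coefficients: [2, 5, 9, 8, 16] → 2 + 5x + 9x^2 + 8x^3 + 16x^4

2 + 5x + 9x^2 + 8x^3 + 16x^4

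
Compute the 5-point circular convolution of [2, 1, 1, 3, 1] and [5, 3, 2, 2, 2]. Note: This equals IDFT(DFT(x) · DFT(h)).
Either evaluate y[k] = Σ_j x[j]·h[(k-j) mod 5] directly, or use IDFT(DFT(x) · DFT(h)). y[0] = 2×5 + 1×2 + 1×2 + 3×2 + 1×3 = 23; y[1] = 2×3 + 1×5 + 1×2 + 3×2 + 1×2 = 21; y[2] = 2×2 + 1×3 + 1×5 + 3×2 + 1×2 = 20; y[3] = 2×2 + 1×2 + 1×3 + 3×5 + 1×2 = 26; y[4] = 2×2 + 1×2 + 1×2 + 3×3 + 1×5 = 22. Result: [23, 21, 20, 26, 22]

[23, 21, 20, 26, 22]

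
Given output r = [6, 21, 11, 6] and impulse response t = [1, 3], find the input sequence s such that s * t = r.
Deconvolve r=[6, 21, 11, 6] by t=[1, 3]. Since t[0]=1, solve forward: s[0] = r[0] / 1 = 6; s[1] = (r[1] - 6×3) / 1 = 3; s[2] = (r[2] - 3×3) / 1 = 2. So s = [6, 3, 2]. Check by forward convolution: r[0] = 6×1 = 6; r[1] = 6×3 + 3×1 = 21; r[2] = 3×3 + 2×1 = 11; r[3] = 2×3 = 6

[6, 3, 2]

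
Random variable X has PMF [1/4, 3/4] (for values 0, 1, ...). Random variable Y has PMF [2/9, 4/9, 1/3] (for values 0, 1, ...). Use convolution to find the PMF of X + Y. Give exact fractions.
P(X+Y=k) = Σ_i P(X=i)·P(Y=k-i) — a convolution of [1/4, 3/4] and [2/9, 4/9, 1/3]. P(X+Y=0) = (1/4)×(2/9) = 1/18; P(X+Y=1) = (1/4)×(4/9) + (3/4)×(2/9) = 1/9 + 1/6 = 5/18; P(X+Y=2) = (1/4)×(1/3) + (3/4)×(4/9) = 1/12 + 1/3 = 5/12; P(X+Y=3) = (3/4)×(1/3) = 1/4. PMF: [1/18, 5/18, 5/12, 1/4] (sums to 1 ✓)

[1/18, 5/18, 5/12, 1/4]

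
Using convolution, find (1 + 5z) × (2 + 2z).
Ascending coefficients: a = [1, 5], b = [2, 2]. c[0] = 1×2 = 2; c[1] = 1×2 + 5×2 = 12; c[2] = 5×2 = 10. Result coefficients: [2, 12, 10] → 2 + 12z + 10z^2

2 + 12z + 10z^2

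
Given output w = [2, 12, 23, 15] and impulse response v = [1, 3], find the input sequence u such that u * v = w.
Deconvolve w=[2, 12, 23, 15] by v=[1, 3]. Since v[0]=1, solve forward: u[0] = w[0] / 1 = 2; u[1] = (w[1] - 2×3) / 1 = 6; u[2] = (w[2] - 6×3) / 1 = 5. So u = [2, 6, 5]. Check by forward convolution: w[0] = 2×1 = 2; w[1] = 2×3 + 6×1 = 12; w[2] = 6×3 + 5×1 = 23; w[3] = 5×3 = 15

[2, 6, 5]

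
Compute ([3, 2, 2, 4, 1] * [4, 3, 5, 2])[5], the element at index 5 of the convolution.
Use y[k] = Σ_i a[i]·b[k-i] at k=5. y[5] = 2×2 + 4×5 + 1×3 = 27

27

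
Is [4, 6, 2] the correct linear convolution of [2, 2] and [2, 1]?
Recompute linear convolution of [2, 2] and [2, 1]: y[0] = 2×2 = 4; y[1] = 2×1 + 2×2 = 6; y[2] = 2×1 = 2 → [4, 6, 2]. Given [4, 6, 2] matches, so answer: Yes

Yes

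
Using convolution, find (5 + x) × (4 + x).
Ascending coefficients: a = [5, 1], b = [4, 1]. c[0] = 5×4 = 20; c[1] = 5×1 + 1×4 = 9; c[2] = 1×1 = 1. Result coefficients: [20, 9, 1] → 20 + 9x + x^2

20 + 9x + x^2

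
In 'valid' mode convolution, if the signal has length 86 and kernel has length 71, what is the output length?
'Valid' mode counts only positions where the kernel fully overlaps the signal: m - n + 1 = 86 - 71 + 1 = 16

16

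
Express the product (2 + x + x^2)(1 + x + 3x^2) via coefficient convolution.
Ascending coefficients: a = [2, 1, 1], b = [1, 1, 3]. c[0] = 2×1 = 2; c[1] = 2×1 + 1×1 = 3; c[2] = 2×3 + 1×1 + 1×1 = 8; c[3] = 1×3 + 1×1 = 4; c[4] = 1×3 = 3. Result coefficients: [2, 3, 8, 4, 3] → 2 + 3x + 8x^2 + 4x^3 + 3x^4

2 + 3x + 8x^2 + 4x^3 + 3x^4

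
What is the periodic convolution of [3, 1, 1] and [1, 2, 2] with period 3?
Use y[k] = Σ_j f[j]·g[(k-j) mod 3]. y[0] = 3×1 + 1×2 + 1×2 = 7; y[1] = 3×2 + 1×1 + 1×2 = 9; y[2] = 3×2 + 1×2 + 1×1 = 9. Result: [7, 9, 9]

[7, 9, 9]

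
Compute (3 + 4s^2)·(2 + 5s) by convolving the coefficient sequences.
Ascending coefficients: a = [3, 0, 4], b = [2, 5]. c[0] = 3×2 = 6; c[1] = 3×5 + 0×2 = 15; c[2] = 0×5 + 4×2 = 8; c[3] = 4×5 = 20. Result coefficients: [6, 15, 8, 20] → 6 + 15s + 8s^2 + 20s^3

6 + 15s + 8s^2 + 20s^3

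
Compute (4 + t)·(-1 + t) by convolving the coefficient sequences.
Ascending coefficients: a = [4, 1], b = [-1, 1]. c[0] = 4×-1 = -4; c[1] = 4×1 + 1×-1 = 3; c[2] = 1×1 = 1. Result coefficients: [-4, 3, 1] → -4 + 3t + t^2

-4 + 3t + t^2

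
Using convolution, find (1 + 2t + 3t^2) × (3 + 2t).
Ascending coefficients: a = [1, 2, 3], b = [3, 2]. c[0] = 1×3 = 3; c[1] = 1×2 + 2×3 = 8; c[2] = 2×2 + 3×3 = 13; c[3] = 3×2 = 6. Result coefficients: [3, 8, 13, 6] → 3 + 8t + 13t^2 + 6t^3

3 + 8t + 13t^2 + 6t^3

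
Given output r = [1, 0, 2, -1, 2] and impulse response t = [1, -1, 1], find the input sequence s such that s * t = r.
Deconvolve r=[1, 0, 2, -1, 2] by t=[1, -1, 1]. Since t[0]=1, solve forward: s[0] = r[0] / 1 = 1; s[1] = (r[1] - 1×-1) / 1 = 1; s[2] = (r[2] - 1×-1 - 1×1) / 1 = 2. So s = [1, 1, 2]. Check by forward convolution: r[0] = 1×1 = 1; r[1] = 1×-1 + 1×1 = 0; r[2] = 1×1 + 1×-1 + 2×1 = 2; r[3] = 1×1 + 2×-1 = -1; r[4] = 2×1 = 2

[1, 1, 2]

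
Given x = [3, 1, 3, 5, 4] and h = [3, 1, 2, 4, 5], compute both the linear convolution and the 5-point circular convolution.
Linear: y_lin[0] = 3×3 = 9; y_lin[1] = 3×1 + 1×3 = 6; y_lin[2] = 3×2 + 1×1 + 3×3 = 16; y_lin[3] = 3×4 + 1×2 + 3×1 + 5×3 = 32; y_lin[4] = 3×5 + 1×4 + 3×2 + 5×1 + 4×3 = 42; y_lin[5] = 1×5 + 3×4 + 5×2 + 4×1 = 31; y_lin[6] = 3×5 + 5×4 + 4×2 = 43; y_lin[7] = 5×5 + 4×4 = 41; y_lin[8] = 4×5 = 20 → [9, 6, 16, 32, 42, 31, 43, 41, 20]. Circular (length 5): y[0] = 3×3 + 1×5 + 3×4 + 5×2 + 4×1 = 40; y[1] = 3×1 + 1×3 + 3×5 + 5×4 + 4×2 = 49; y[2] = 3×2 + 1×1 + 3×3 + 5×5 + 4×4 = 57; y[3] = 3×4 + 1×2 + 3×1 + 5×3 + 4×5 = 52; y[4] = 3×5 + 1×4 + 3×2 + 5×1 + 4×3 = 42 → [40, 49, 57, 52, 42]

Linear: [9, 6, 16, 32, 42, 31, 43, 41, 20], Circular: [40, 49, 57, 52, 42]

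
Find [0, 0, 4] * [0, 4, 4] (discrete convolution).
y[0] = 0×0 = 0; y[1] = 0×4 + 0×0 = 0; y[2] = 0×4 + 0×4 + 4×0 = 0; y[3] = 0×4 + 4×4 = 16; y[4] = 4×4 = 16

[0, 0, 0, 16, 16]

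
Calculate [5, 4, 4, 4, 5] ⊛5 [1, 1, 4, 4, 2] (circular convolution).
Use y[k] = Σ_j s[j]·t[(k-j) mod 5]. y[0] = 5×1 + 4×2 + 4×4 + 4×4 + 5×1 = 50; y[1] = 5×1 + 4×1 + 4×2 + 4×4 + 5×4 = 53; y[2] = 5×4 + 4×1 + 4×1 + 4×2 + 5×4 = 56; y[3] = 5×4 + 4×4 + 4×1 + 4×1 + 5×2 = 54; y[4] = 5×2 + 4×4 + 4×4 + 4×1 + 5×1 = 51. Result: [50, 53, 56, 54, 51]

[50, 53, 56, 54, 51]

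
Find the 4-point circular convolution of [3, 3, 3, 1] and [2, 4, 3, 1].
Use y[k] = Σ_j a[j]·b[(k-j) mod 4]. y[0] = 3×2 + 3×1 + 3×3 + 1×4 = 22; y[1] = 3×4 + 3×2 + 3×1 + 1×3 = 24; y[2] = 3×3 + 3×4 + 3×2 + 1×1 = 28; y[3] = 3×1 + 3×3 + 3×4 + 1×2 = 26. Result: [22, 24, 28, 26]

[22, 24, 28, 26]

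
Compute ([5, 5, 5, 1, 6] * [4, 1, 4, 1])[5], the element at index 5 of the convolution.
Use y[k] = Σ_i a[i]·b[k-i] at k=5. y[5] = 5×1 + 1×4 + 6×1 = 15

15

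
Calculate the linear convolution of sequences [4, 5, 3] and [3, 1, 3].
y[0] = 4×3 = 12; y[1] = 4×1 + 5×3 = 19; y[2] = 4×3 + 5×1 + 3×3 = 26; y[3] = 5×3 + 3×1 = 18; y[4] = 3×3 = 9

[12, 19, 26, 18, 9]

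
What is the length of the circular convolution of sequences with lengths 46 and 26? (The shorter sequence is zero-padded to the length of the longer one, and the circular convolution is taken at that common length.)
Circular convolution (zero-padding the shorter input) has length max(m, n) = max(46, 26) = 46

46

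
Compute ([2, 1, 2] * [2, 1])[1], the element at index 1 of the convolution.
Use y[k] = Σ_i a[i]·b[k-i] at k=1. y[1] = 2×1 + 1×2 = 4

4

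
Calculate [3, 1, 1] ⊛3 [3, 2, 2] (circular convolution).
Use y[k] = Σ_j x[j]·h[(k-j) mod 3]. y[0] = 3×3 + 1×2 + 1×2 = 13; y[1] = 3×2 + 1×3 + 1×2 = 11; y[2] = 3×2 + 1×2 + 1×3 = 11. Result: [13, 11, 11]

[13, 11, 11]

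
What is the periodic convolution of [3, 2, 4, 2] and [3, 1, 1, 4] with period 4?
Use y[k] = Σ_j s[j]·t[(k-j) mod 4]. y[0] = 3×3 + 2×4 + 4×1 + 2×1 = 23; y[1] = 3×1 + 2×3 + 4×4 + 2×1 = 27; y[2] = 3×1 + 2×1 + 4×3 + 2×4 = 25; y[3] = 3×4 + 2×1 + 4×1 + 2×3 = 24. Result: [23, 27, 25, 24]

[23, 27, 25, 24]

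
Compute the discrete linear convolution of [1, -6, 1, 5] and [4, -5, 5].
y[0] = 1×4 = 4; y[1] = 1×-5 + -6×4 = -29; y[2] = 1×5 + -6×-5 + 1×4 = 39; y[3] = -6×5 + 1×-5 + 5×4 = -15; y[4] = 1×5 + 5×-5 = -20; y[5] = 5×5 = 25

[4, -29, 39, -15, -20, 25]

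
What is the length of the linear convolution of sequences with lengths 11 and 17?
Linear/full convolution length: m + n - 1 = 11 + 17 - 1 = 27

27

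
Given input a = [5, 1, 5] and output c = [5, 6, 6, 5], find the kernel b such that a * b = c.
Output length 4 = len(a) + len(b) - 1 ⇒ len(b) = 2. Solve b forward using b[k] = (c[k] - Σ_{i≥1} a[i]·b[k-i]) / a[0]: b[0] = c[0] / a[0] = 5 / 5 = 1; b[1] = (c[1] - 1×1) / a[0] = (6 - 1×1) / 5 = 1. So b = [1, 1]. Forward-check [5, 1, 5] * [1, 1]: c[0] = 5×1 = 5; c[1] = 5×1 + 1×1 = 6; c[2] = 1×1 + 5×1 = 6; c[3] = 5×1 = 5 → [5, 6, 6, 5] ✓

[1, 1]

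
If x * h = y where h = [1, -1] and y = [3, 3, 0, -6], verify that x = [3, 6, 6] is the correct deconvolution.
Forward-compute [3, 6, 6] * [1, -1]: y[0] = 3×1 = 3; y[1] = 3×-1 + 6×1 = 3; y[2] = 6×-1 + 6×1 = 0; y[3] = 6×-1 = -6 → [3, 3, 0, -6]. Matches given y = [3, 3, 0, -6], so verified.

Verified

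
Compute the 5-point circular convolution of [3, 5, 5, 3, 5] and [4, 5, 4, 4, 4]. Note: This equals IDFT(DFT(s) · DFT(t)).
Either evaluate y[k] = Σ_j s[j]·t[(k-j) mod 5] directly, or use IDFT(DFT(s) · DFT(t)). y[0] = 3×4 + 5×4 + 5×4 + 3×4 + 5×5 = 89; y[1] = 3×5 + 5×4 + 5×4 + 3×4 + 5×4 = 87; y[2] = 3×4 + 5×5 + 5×4 + 3×4 + 5×4 = 89; y[3] = 3×4 + 5×4 + 5×5 + 3×4 + 5×4 = 89; y[4] = 3×4 + 5×4 + 5×4 + 3×5 + 5×4 = 87. Result: [89, 87, 89, 89, 87]

[89, 87, 89, 89, 87]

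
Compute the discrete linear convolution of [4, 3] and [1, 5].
y[0] = 4×1 = 4; y[1] = 4×5 + 3×1 = 23; y[2] = 3×5 = 15

[4, 23, 15]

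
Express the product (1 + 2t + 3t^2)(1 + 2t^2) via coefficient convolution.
Ascending coefficients: a = [1, 2, 3], b = [1, 0, 2]. c[0] = 1×1 = 1; c[1] = 1×0 + 2×1 = 2; c[2] = 1×2 + 2×0 + 3×1 = 5; c[3] = 2×2 + 3×0 = 4; c[4] = 3×2 = 6. Result coefficients: [1, 2, 5, 4, 6] → 1 + 2t + 5t^2 + 4t^3 + 6t^4

1 + 2t + 5t^2 + 4t^3 + 6t^4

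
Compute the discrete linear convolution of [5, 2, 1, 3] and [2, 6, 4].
y[0] = 5×2 = 10; y[1] = 5×6 + 2×2 = 34; y[2] = 5×4 + 2×6 + 1×2 = 34; y[3] = 2×4 + 1×6 + 3×2 = 20; y[4] = 1×4 + 3×6 = 22; y[5] = 3×4 = 12

[10, 34, 34, 20, 22, 12]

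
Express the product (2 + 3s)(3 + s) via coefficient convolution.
Ascending coefficients: a = [2, 3], b = [3, 1]. c[0] = 2×3 = 6; c[1] = 2×1 + 3×3 = 11; c[2] = 3×1 = 3. Result coefficients: [6, 11, 3] → 6 + 11s + 3s^2

6 + 11s + 3s^2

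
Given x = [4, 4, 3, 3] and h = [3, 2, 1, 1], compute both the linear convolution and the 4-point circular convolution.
Linear: y_lin[0] = 4×3 = 12; y_lin[1] = 4×2 + 4×3 = 20; y_lin[2] = 4×1 + 4×2 + 3×3 = 21; y_lin[3] = 4×1 + 4×1 + 3×2 + 3×3 = 23; y_lin[4] = 4×1 + 3×1 + 3×2 = 13; y_lin[5] = 3×1 + 3×1 = 6; y_lin[6] = 3×1 = 3 → [12, 20, 21, 23, 13, 6, 3]. Circular (length 4): y[0] = 4×3 + 4×1 + 3×1 + 3×2 = 25; y[1] = 4×2 + 4×3 + 3×1 + 3×1 = 26; y[2] = 4×1 + 4×2 + 3×3 + 3×1 = 24; y[3] = 4×1 + 4×1 + 3×2 + 3×3 = 23 → [25, 26, 24, 23]

Linear: [12, 20, 21, 23, 13, 6, 3], Circular: [25, 26, 24, 23]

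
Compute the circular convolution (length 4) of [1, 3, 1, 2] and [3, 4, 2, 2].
Use y[k] = Σ_j u[j]·v[(k-j) mod 4]. y[0] = 1×3 + 3×2 + 1×2 + 2×4 = 19; y[1] = 1×4 + 3×3 + 1×2 + 2×2 = 19; y[2] = 1×2 + 3×4 + 1×3 + 2×2 = 21; y[3] = 1×2 + 3×2 + 1×4 + 2×3 = 18. Result: [19, 19, 21, 18]

[19, 19, 21, 18]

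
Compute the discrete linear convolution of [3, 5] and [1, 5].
y[0] = 3×1 = 3; y[1] = 3×5 + 5×1 = 20; y[2] = 5×5 = 25

[3, 20, 25]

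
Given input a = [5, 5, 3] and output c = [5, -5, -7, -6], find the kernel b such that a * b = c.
Output length 4 = len(a) + len(b) - 1 ⇒ len(b) = 2. Solve b forward using b[k] = (c[k] - Σ_{i≥1} a[i]·b[k-i]) / a[0]: b[0] = c[0] / a[0] = 5 / 5 = 1; b[1] = (c[1] - 5×1) / a[0] = (-5 - 5×1) / 5 = -2. So b = [1, -2]. Forward-check [5, 5, 3] * [1, -2]: c[0] = 5×1 = 5; c[1] = 5×-2 + 5×1 = -5; c[2] = 5×-2 + 3×1 = -7; c[3] = 3×-2 = -6 → [5, -5, -7, -6] ✓

[1, -2]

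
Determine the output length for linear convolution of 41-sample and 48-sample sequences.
Linear/full convolution length: m + n - 1 = 41 + 48 - 1 = 88

88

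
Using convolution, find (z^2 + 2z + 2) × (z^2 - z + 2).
Ascending coefficients: a = [2, 2, 1], b = [2, -1, 1]. c[0] = 2×2 = 4; c[1] = 2×-1 + 2×2 = 2; c[2] = 2×1 + 2×-1 + 1×2 = 2; c[3] = 2×1 + 1×-1 = 1; c[4] = 1×1 = 1. Result coefficients: [4, 2, 2, 1, 1] → z^4 + z^3 + 2z^2 + 2z + 4

z^4 + z^3 + 2z^2 + 2z + 4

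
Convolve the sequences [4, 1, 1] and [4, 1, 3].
y[0] = 4×4 = 16; y[1] = 4×1 + 1×4 = 8; y[2] = 4×3 + 1×1 + 1×4 = 17; y[3] = 1×3 + 1×1 = 4; y[4] = 1×3 = 3

[16, 8, 17, 4, 3]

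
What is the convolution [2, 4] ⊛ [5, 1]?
y[0] = 2×5 = 10; y[1] = 2×1 + 4×5 = 22; y[2] = 4×1 = 4

[10, 22, 4]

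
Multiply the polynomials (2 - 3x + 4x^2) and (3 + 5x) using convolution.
Ascending coefficients: a = [2, -3, 4], b = [3, 5]. c[0] = 2×3 = 6; c[1] = 2×5 + -3×3 = 1; c[2] = -3×5 + 4×3 = -3; c[3] = 4×5 = 20. Result coefficients: [6, 1, -3, 20] → 6 + x - 3x^2 + 20x^3

6 + x - 3x^2 + 20x^3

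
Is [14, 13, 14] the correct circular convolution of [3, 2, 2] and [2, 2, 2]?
Recompute circular convolution of [3, 2, 2] and [2, 2, 2]: y[0] = 3×2 + 2×2 + 2×2 = 14; y[1] = 3×2 + 2×2 + 2×2 = 14; y[2] = 3×2 + 2×2 + 2×2 = 14 → [14, 14, 14]. Compare to given [14, 13, 14]: they differ at index 1: given 13, correct 14, so answer: No

No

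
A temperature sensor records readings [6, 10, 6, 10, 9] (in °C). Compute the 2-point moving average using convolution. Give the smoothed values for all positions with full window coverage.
2-point moving average kernel = [1, 1]. Apply in 'valid' mode (full window coverage): avg[0] = (6 + 10) / 2 = 8.0; avg[1] = (10 + 6) / 2 = 8.0; avg[2] = (6 + 10) / 2 = 8.0; avg[3] = (10 + 9) / 2 = 9.5. Smoothed values: [8.0, 8.0, 8.0, 9.5]

[8.0, 8.0, 8.0, 9.5]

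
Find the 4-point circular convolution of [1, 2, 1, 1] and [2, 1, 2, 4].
Use y[k] = Σ_j u[j]·v[(k-j) mod 4]. y[0] = 1×2 + 2×4 + 1×2 + 1×1 = 13; y[1] = 1×1 + 2×2 + 1×4 + 1×2 = 11; y[2] = 1×2 + 2×1 + 1×2 + 1×4 = 10; y[3] = 1×4 + 2×2 + 1×1 + 1×2 = 11. Result: [13, 11, 10, 11]

[13, 11, 10, 11]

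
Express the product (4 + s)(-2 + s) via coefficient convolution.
Ascending coefficients: a = [4, 1], b = [-2, 1]. c[0] = 4×-2 = -8; c[1] = 4×1 + 1×-2 = 2; c[2] = 1×1 = 1. Result coefficients: [-8, 2, 1] → -8 + 2s + s^2

-8 + 2s + s^2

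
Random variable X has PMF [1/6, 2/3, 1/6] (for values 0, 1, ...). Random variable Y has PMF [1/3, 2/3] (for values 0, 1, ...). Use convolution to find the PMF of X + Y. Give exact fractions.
P(X+Y=k) = Σ_i P(X=i)·P(Y=k-i) — a convolution of [1/6, 2/3, 1/6] and [1/3, 2/3]. P(X+Y=0) = (1/6)×(1/3) = 1/18; P(X+Y=1) = (1/6)×(2/3) + (2/3)×(1/3) = 1/9 + 2/9 = 1/3; P(X+Y=2) = (2/3)×(2/3) + (1/6)×(1/3) = 4/9 + 1/18 = 1/2; P(X+Y=3) = (1/6)×(2/3) = 1/9. PMF: [1/18, 1/3, 1/2, 1/9] (sums to 1 ✓)

[1/18, 1/3, 1/2, 1/9]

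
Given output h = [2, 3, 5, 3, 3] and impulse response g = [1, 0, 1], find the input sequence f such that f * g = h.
Deconvolve h=[2, 3, 5, 3, 3] by g=[1, 0, 1]. Since g[0]=1, solve forward: f[0] = h[0] / 1 = 2; f[1] = (h[1] - 2×0) / 1 = 3; f[2] = (h[2] - 3×0 - 2×1) / 1 = 3. So f = [2, 3, 3]. Check by forward convolution: h[0] = 2×1 = 2; h[1] = 2×0 + 3×1 = 3; h[2] = 2×1 + 3×0 + 3×1 = 5; h[3] = 3×1 + 3×0 = 3; h[4] = 3×1 = 3

[2, 3, 3]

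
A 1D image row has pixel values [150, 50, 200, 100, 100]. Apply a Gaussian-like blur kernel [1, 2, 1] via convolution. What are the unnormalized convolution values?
Convolve image row [150, 50, 200, 100, 100] with kernel [1, 2, 1]: y[0] = 150×1 = 150; y[1] = 150×2 + 50×1 = 350; y[2] = 150×1 + 50×2 + 200×1 = 450; y[3] = 50×1 + 200×2 + 100×1 = 550; y[4] = 200×1 + 100×2 + 100×1 = 500; y[5] = 100×1 + 100×2 = 300; y[6] = 100×1 = 100 → [150, 350, 450, 550, 500, 300, 100]. Normalization factor = sum(kernel) = 4.

[150, 350, 450, 550, 500, 300, 100]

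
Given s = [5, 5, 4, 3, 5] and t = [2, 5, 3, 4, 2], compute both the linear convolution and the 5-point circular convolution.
Linear: y_lin[0] = 5×2 = 10; y_lin[1] = 5×5 + 5×2 = 35; y_lin[2] = 5×3 + 5×5 + 4×2 = 48; y_lin[3] = 5×4 + 5×3 + 4×5 + 3×2 = 61; y_lin[4] = 5×2 + 5×4 + 4×3 + 3×5 + 5×2 = 67; y_lin[5] = 5×2 + 4×4 + 3×3 + 5×5 = 60; y_lin[6] = 4×2 + 3×4 + 5×3 = 35; y_lin[7] = 3×2 + 5×4 = 26; y_lin[8] = 5×2 = 10 → [10, 35, 48, 61, 67, 60, 35, 26, 10]. Circular (length 5): y[0] = 5×2 + 5×2 + 4×4 + 3×3 + 5×5 = 70; y[1] = 5×5 + 5×2 + 4×2 + 3×4 + 5×3 = 70; y[2] = 5×3 + 5×5 + 4×2 + 3×2 + 5×4 = 74; y[3] = 5×4 + 5×3 + 4×5 + 3×2 + 5×2 = 71; y[4] = 5×2 + 5×4 + 4×3 + 3×5 + 5×2 = 67 → [70, 70, 74, 71, 67]

Linear: [10, 35, 48, 61, 67, 60, 35, 26, 10], Circular: [70, 70, 74, 71, 67]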